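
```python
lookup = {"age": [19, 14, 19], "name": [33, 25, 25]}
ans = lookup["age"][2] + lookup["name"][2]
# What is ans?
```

Trace (tracking ans):
lookup = {'age': [19, 14, 19], 'name': [33, 25, 25]}  # -> lookup = {'age': [19, 14, 19], 'name': [33, 25, 25]}
ans = lookup['age'][2] + lookup['name'][2]  # -> ans = 44

Answer: 44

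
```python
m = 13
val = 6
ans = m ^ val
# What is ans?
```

Trace (tracking ans):
m = 13  # -> m = 13
val = 6  # -> val = 6
ans = m ^ val  # -> ans = 11

Answer: 11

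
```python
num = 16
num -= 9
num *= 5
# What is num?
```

Trace (tracking num):
num = 16  # -> num = 16
num -= 9  # -> num = 7
num *= 5  # -> num = 35

Answer: 35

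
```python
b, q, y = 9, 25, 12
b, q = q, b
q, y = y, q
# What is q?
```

Answer: 12

Derivation:
Trace (tracking q):
b, q, y = (9, 25, 12)  # -> b = 9, q = 25, y = 12
b, q = (q, b)  # -> b = 25, q = 9
q, y = (y, q)  # -> q = 12, y = 9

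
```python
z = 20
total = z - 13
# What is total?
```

Answer: 7

Derivation:
Trace (tracking total):
z = 20  # -> z = 20
total = z - 13  # -> total = 7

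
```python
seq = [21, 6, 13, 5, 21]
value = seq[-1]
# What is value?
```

Answer: 21

Derivation:
Trace (tracking value):
seq = [21, 6, 13, 5, 21]  # -> seq = [21, 6, 13, 5, 21]
value = seq[-1]  # -> value = 21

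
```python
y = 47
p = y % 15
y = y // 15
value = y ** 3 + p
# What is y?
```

Answer: 3

Derivation:
Trace (tracking y):
y = 47  # -> y = 47
p = y % 15  # -> p = 2
y = y // 15  # -> y = 3
value = y ** 3 + p  # -> value = 29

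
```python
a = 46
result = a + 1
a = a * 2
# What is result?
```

Answer: 47

Derivation:
Trace (tracking result):
a = 46  # -> a = 46
result = a + 1  # -> result = 47
a = a * 2  # -> a = 92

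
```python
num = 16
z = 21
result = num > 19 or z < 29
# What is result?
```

Trace (tracking result):
num = 16  # -> num = 16
z = 21  # -> z = 21
result = num > 19 or z < 29  # -> result = True

Answer: True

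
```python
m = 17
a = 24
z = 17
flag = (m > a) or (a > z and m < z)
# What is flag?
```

Trace (tracking flag):
m = 17  # -> m = 17
a = 24  # -> a = 24
z = 17  # -> z = 17
flag = m > a or (a > z and m < z)  # -> flag = False

Answer: False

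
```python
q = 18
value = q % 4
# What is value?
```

Answer: 2

Derivation:
Trace (tracking value):
q = 18  # -> q = 18
value = q % 4  # -> value = 2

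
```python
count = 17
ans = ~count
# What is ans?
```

Answer: -18

Derivation:
Trace (tracking ans):
count = 17  # -> count = 17
ans = ~count  # -> ans = -18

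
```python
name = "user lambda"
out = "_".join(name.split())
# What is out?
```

Answer: 'user_lambda'

Derivation:
Trace (tracking out):
name = 'user lambda'  # -> name = 'user lambda'
out = '_'.join(name.split())  # -> out = 'user_lambda'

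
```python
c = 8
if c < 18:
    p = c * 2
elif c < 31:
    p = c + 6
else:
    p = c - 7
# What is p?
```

Answer: 16

Derivation:
Trace (tracking p):
c = 8  # -> c = 8
if c < 18:  # condition is True
    p = c * 2  # -> p = 16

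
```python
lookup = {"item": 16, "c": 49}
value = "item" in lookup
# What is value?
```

Trace (tracking value):
lookup = {'item': 16, 'c': 49}  # -> lookup = {'item': 16, 'c': 49}
value = 'item' in lookup  # -> value = True

Answer: True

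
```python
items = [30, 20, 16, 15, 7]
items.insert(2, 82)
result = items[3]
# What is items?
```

Answer: [30, 20, 82, 16, 15, 7]

Derivation:
Trace (tracking items):
items = [30, 20, 16, 15, 7]  # -> items = [30, 20, 16, 15, 7]
items.insert(2, 82)  # -> items = [30, 20, 82, 16, 15, 7]
result = items[3]  # -> result = 16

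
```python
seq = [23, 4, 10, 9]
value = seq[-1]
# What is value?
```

Answer: 9

Derivation:
Trace (tracking value):
seq = [23, 4, 10, 9]  # -> seq = [23, 4, 10, 9]
value = seq[-1]  # -> value = 9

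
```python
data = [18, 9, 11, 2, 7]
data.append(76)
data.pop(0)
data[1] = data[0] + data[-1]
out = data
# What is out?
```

Answer: [9, 85, 2, 7, 76]

Derivation:
Trace (tracking out):
data = [18, 9, 11, 2, 7]  # -> data = [18, 9, 11, 2, 7]
data.append(76)  # -> data = [18, 9, 11, 2, 7, 76]
data.pop(0)  # -> data = [9, 11, 2, 7, 76]
data[1] = data[0] + data[-1]  # -> data = [9, 85, 2, 7, 76]
out = data  # -> out = [9, 85, 2, 7, 76]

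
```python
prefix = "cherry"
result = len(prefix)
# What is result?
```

Answer: 6

Derivation:
Trace (tracking result):
prefix = 'cherry'  # -> prefix = 'cherry'
result = len(prefix)  # -> result = 6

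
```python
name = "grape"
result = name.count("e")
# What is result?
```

Answer: 1

Derivation:
Trace (tracking result):
name = 'grape'  # -> name = 'grape'
result = name.count('e')  # -> result = 1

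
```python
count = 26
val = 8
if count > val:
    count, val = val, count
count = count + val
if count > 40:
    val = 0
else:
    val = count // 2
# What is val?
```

Trace (tracking val):
count = 26  # -> count = 26
val = 8  # -> val = 8
if count > val:  # condition is True
    count, val = (val, count)  # -> count = 8, val = 26
count = count + val  # -> count = 34
if count > 40:  # condition is False
else:
    val = count // 2  # -> val = 17

Answer: 17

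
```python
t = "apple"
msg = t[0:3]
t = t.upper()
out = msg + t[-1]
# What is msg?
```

Trace (tracking msg):
t = 'apple'  # -> t = 'apple'
msg = t[0:3]  # -> msg = 'app'
t = t.upper()  # -> t = 'APPLE'
out = msg + t[-1]  # -> out = 'appE'

Answer: 'app'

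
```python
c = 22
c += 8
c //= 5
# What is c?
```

Trace (tracking c):
c = 22  # -> c = 22
c += 8  # -> c = 30
c //= 5  # -> c = 6

Answer: 6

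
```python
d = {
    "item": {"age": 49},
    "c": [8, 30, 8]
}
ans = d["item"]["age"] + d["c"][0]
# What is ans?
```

Answer: 57

Derivation:
Trace (tracking ans):
d = {'item': {'age': 49}, 'c': [8, 30, 8]}  # -> d = {'item': {'age': 49}, 'c': [8, 30, 8]}
ans = d['item']['age'] + d['c'][0]  # -> ans = 57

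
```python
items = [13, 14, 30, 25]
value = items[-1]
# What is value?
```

Trace (tracking value):
items = [13, 14, 30, 25]  # -> items = [13, 14, 30, 25]
value = items[-1]  # -> value = 25

Answer: 25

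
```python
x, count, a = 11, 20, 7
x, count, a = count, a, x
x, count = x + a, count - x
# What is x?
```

Answer: 31

Derivation:
Trace (tracking x):
x, count, a = (11, 20, 7)  # -> x = 11, count = 20, a = 7
x, count, a = (count, a, x)  # -> x = 20, count = 7, a = 11
x, count = (x + a, count - x)  # -> x = 31, count = -13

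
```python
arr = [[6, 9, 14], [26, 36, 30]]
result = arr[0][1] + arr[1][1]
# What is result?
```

Answer: 45

Derivation:
Trace (tracking result):
arr = [[6, 9, 14], [26, 36, 30]]  # -> arr = [[6, 9, 14], [26, 36, 30]]
result = arr[0][1] + arr[1][1]  # -> result = 45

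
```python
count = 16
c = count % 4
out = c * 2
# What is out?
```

Trace (tracking out):
count = 16  # -> count = 16
c = count % 4  # -> c = 0
out = c * 2  # -> out = 0

Answer: 0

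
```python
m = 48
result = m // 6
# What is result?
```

Answer: 8

Derivation:
Trace (tracking result):
m = 48  # -> m = 48
result = m // 6  # -> result = 8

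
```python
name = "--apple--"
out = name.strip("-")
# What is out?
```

Answer: 'apple'

Derivation:
Trace (tracking out):
name = '--apple--'  # -> name = '--apple--'
out = name.strip('-')  # -> out = 'apple'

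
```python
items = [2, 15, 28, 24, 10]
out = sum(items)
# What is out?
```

Trace (tracking out):
items = [2, 15, 28, 24, 10]  # -> items = [2, 15, 28, 24, 10]
out = sum(items)  # -> out = 79

Answer: 79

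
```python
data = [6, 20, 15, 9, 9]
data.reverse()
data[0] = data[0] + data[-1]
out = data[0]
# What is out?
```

Answer: 15

Derivation:
Trace (tracking out):
data = [6, 20, 15, 9, 9]  # -> data = [6, 20, 15, 9, 9]
data.reverse()  # -> data = [9, 9, 15, 20, 6]
data[0] = data[0] + data[-1]  # -> data = [15, 9, 15, 20, 6]
out = data[0]  # -> out = 15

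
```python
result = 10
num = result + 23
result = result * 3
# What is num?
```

Trace (tracking num):
result = 10  # -> result = 10
num = result + 23  # -> num = 33
result = result * 3  # -> result = 30

Answer: 33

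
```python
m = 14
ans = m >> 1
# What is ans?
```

Answer: 7

Derivation:
Trace (tracking ans):
m = 14  # -> m = 14
ans = m >> 1  # -> ans = 7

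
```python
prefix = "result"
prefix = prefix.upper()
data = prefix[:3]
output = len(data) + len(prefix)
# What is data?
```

Answer: 'RES'

Derivation:
Trace (tracking data):
prefix = 'result'  # -> prefix = 'result'
prefix = prefix.upper()  # -> prefix = 'RESULT'
data = prefix[:3]  # -> data = 'RES'
output = len(data) + len(prefix)  # -> output = 9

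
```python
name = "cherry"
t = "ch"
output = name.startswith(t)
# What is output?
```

Trace (tracking output):
name = 'cherry'  # -> name = 'cherry'
t = 'ch'  # -> t = 'ch'
output = name.startswith(t)  # -> output = True

Answer: True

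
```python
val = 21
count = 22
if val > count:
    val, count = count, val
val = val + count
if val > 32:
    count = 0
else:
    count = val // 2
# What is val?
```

Trace (tracking val):
val = 21  # -> val = 21
count = 22  # -> count = 22
if val > count:  # condition is False
val = val + count  # -> val = 43
if val > 32:  # condition is True
    count = 0  # -> count = 0

Answer: 43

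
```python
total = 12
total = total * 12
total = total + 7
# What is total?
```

Answer: 151

Derivation:
Trace (tracking total):
total = 12  # -> total = 12
total = total * 12  # -> total = 144
total = total + 7  # -> total = 151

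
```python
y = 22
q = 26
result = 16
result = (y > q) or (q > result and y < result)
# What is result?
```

Answer: False

Derivation:
Trace (tracking result):
y = 22  # -> y = 22
q = 26  # -> q = 26
result = 16  # -> result = 16
result = y > q or (q > result and y < result)  # -> result = False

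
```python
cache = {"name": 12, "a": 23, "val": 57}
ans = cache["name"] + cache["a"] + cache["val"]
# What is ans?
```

Trace (tracking ans):
cache = {'name': 12, 'a': 23, 'val': 57}  # -> cache = {'name': 12, 'a': 23, 'val': 57}
ans = cache['name'] + cache['a'] + cache['val']  # -> ans = 92

Answer: 92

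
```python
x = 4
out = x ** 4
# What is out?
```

Answer: 256

Derivation:
Trace (tracking out):
x = 4  # -> x = 4
out = x ** 4  # -> out = 256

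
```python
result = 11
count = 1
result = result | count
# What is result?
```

Answer: 11

Derivation:
Trace (tracking result):
result = 11  # -> result = 11
count = 1  # -> count = 1
result = result | count  # -> result = 11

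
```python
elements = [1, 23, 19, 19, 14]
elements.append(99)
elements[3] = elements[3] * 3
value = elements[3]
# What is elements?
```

Answer: [1, 23, 19, 57, 14, 99]

Derivation:
Trace (tracking elements):
elements = [1, 23, 19, 19, 14]  # -> elements = [1, 23, 19, 19, 14]
elements.append(99)  # -> elements = [1, 23, 19, 19, 14, 99]
elements[3] = elements[3] * 3  # -> elements = [1, 23, 19, 57, 14, 99]
value = elements[3]  # -> value = 57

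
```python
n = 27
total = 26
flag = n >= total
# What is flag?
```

Answer: True

Derivation:
Trace (tracking flag):
n = 27  # -> n = 27
total = 26  # -> total = 26
flag = n >= total  # -> flag = True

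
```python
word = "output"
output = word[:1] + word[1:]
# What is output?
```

Trace (tracking output):
word = 'output'  # -> word = 'output'
output = word[:1] + word[1:]  # -> output = 'output'

Answer: 'output'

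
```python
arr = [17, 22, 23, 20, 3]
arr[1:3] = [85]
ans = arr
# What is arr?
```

Answer: [17, 85, 20, 3]

Derivation:
Trace (tracking arr):
arr = [17, 22, 23, 20, 3]  # -> arr = [17, 22, 23, 20, 3]
arr[1:3] = [85]  # -> arr = [17, 85, 20, 3]
ans = arr  # -> ans = [17, 85, 20, 3]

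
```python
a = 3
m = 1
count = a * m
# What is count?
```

Answer: 3

Derivation:
Trace (tracking count):
a = 3  # -> a = 3
m = 1  # -> m = 1
count = a * m  # -> count = 3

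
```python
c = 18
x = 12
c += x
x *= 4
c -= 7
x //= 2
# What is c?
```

Answer: 23

Derivation:
Trace (tracking c):
c = 18  # -> c = 18
x = 12  # -> x = 12
c += x  # -> c = 30
x *= 4  # -> x = 48
c -= 7  # -> c = 23
x //= 2  # -> x = 24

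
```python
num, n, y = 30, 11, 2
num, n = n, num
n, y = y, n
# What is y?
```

Answer: 30

Derivation:
Trace (tracking y):
num, n, y = (30, 11, 2)  # -> num = 30, n = 11, y = 2
num, n = (n, num)  # -> num = 11, n = 30
n, y = (y, n)  # -> n = 2, y = 30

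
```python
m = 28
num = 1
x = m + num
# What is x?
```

Trace (tracking x):
m = 28  # -> m = 28
num = 1  # -> num = 1
x = m + num  # -> x = 29

Answer: 29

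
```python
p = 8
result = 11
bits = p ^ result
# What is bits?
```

Trace (tracking bits):
p = 8  # -> p = 8
result = 11  # -> result = 11
bits = p ^ result  # -> bits = 3

Answer: 3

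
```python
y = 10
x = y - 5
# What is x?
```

Answer: 5

Derivation:
Trace (tracking x):
y = 10  # -> y = 10
x = y - 5  # -> x = 5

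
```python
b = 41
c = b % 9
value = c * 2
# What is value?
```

Answer: 10

Derivation:
Trace (tracking value):
b = 41  # -> b = 41
c = b % 9  # -> c = 5
value = c * 2  # -> value = 10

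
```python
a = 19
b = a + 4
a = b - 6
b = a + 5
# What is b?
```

Trace (tracking b):
a = 19  # -> a = 19
b = a + 4  # -> b = 23
a = b - 6  # -> a = 17
b = a + 5  # -> b = 22

Answer: 22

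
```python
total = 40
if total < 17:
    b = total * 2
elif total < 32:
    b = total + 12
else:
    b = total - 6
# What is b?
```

Trace (tracking b):
total = 40  # -> total = 40
if total < 17:  # condition is False
elif total < 32:  # condition is False
else:
    b = total - 6  # -> b = 34

Answer: 34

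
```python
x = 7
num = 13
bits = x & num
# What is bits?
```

Answer: 5

Derivation:
Trace (tracking bits):
x = 7  # -> x = 7
num = 13  # -> num = 13
bits = x & num  # -> bits = 5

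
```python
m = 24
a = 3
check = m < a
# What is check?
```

Trace (tracking check):
m = 24  # -> m = 24
a = 3  # -> a = 3
check = m < a  # -> check = False

Answer: False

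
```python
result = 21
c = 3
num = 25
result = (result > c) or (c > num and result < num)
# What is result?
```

Answer: True

Derivation:
Trace (tracking result):
result = 21  # -> result = 21
c = 3  # -> c = 3
num = 25  # -> num = 25
result = result > c or (c > num and result < num)  # -> result = True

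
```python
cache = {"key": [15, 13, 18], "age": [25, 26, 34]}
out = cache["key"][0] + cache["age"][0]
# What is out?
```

Trace (tracking out):
cache = {'key': [15, 13, 18], 'age': [25, 26, 34]}  # -> cache = {'key': [15, 13, 18], 'age': [25, 26, 34]}
out = cache['key'][0] + cache['age'][0]  # -> out = 40

Answer: 40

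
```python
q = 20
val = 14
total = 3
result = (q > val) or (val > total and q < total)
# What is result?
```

Answer: True

Derivation:
Trace (tracking result):
q = 20  # -> q = 20
val = 14  # -> val = 14
total = 3  # -> total = 3
result = q > val or (val > total and q < total)  # -> result = True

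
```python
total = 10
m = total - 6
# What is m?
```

Answer: 4

Derivation:
Trace (tracking m):
total = 10  # -> total = 10
m = total - 6  # -> m = 4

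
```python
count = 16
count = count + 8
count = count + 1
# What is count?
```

Trace (tracking count):
count = 16  # -> count = 16
count = count + 8  # -> count = 24
count = count + 1  # -> count = 25

Answer: 25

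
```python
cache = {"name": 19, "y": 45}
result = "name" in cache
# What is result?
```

Trace (tracking result):
cache = {'name': 19, 'y': 45}  # -> cache = {'name': 19, 'y': 45}
result = 'name' in cache  # -> result = True

Answer: True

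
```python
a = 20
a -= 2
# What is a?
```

Answer: 18

Derivation:
Trace (tracking a):
a = 20  # -> a = 20
a -= 2  # -> a = 18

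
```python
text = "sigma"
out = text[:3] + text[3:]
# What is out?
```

Answer: 'sigma'

Derivation:
Trace (tracking out):
text = 'sigma'  # -> text = 'sigma'
out = text[:3] + text[3:]  # -> out = 'sigma'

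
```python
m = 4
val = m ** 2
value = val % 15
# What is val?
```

Trace (tracking val):
m = 4  # -> m = 4
val = m ** 2  # -> val = 16
value = val % 15  # -> value = 1

Answer: 16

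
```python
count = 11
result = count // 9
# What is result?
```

Trace (tracking result):
count = 11  # -> count = 11
result = count // 9  # -> result = 1

Answer: 1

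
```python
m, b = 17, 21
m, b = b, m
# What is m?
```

Answer: 21

Derivation:
Trace (tracking m):
m, b = (17, 21)  # -> m = 17, b = 21
m, b = (b, m)  # -> m = 21, b = 17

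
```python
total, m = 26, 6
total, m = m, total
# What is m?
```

Answer: 26

Derivation:
Trace (tracking m):
total, m = (26, 6)  # -> total = 26, m = 6
total, m = (m, total)  # -> total = 6, m = 26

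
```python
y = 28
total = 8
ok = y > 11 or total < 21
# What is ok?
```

Trace (tracking ok):
y = 28  # -> y = 28
total = 8  # -> total = 8
ok = y > 11 or total < 21  # -> ok = True

Answer: True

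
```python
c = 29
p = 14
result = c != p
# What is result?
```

Answer: True

Derivation:
Trace (tracking result):
c = 29  # -> c = 29
p = 14  # -> p = 14
result = c != p  # -> result = True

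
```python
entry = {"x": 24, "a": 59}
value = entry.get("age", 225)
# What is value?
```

Trace (tracking value):
entry = {'x': 24, 'a': 59}  # -> entry = {'x': 24, 'a': 59}
value = entry.get('age', 225)  # -> value = 225

Answer: 225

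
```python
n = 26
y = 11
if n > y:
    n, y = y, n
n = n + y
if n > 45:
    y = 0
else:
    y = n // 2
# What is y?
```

Answer: 18

Derivation:
Trace (tracking y):
n = 26  # -> n = 26
y = 11  # -> y = 11
if n > y:  # condition is True
    n, y = (y, n)  # -> n = 11, y = 26
n = n + y  # -> n = 37
if n > 45:  # condition is False
else:
    y = n // 2  # -> y = 18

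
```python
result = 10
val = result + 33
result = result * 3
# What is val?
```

Answer: 43

Derivation:
Trace (tracking val):
result = 10  # -> result = 10
val = result + 33  # -> val = 43
result = result * 3  # -> result = 30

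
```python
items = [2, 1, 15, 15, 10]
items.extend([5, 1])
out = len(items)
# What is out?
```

Answer: 7

Derivation:
Trace (tracking out):
items = [2, 1, 15, 15, 10]  # -> items = [2, 1, 15, 15, 10]
items.extend([5, 1])  # -> items = [2, 1, 15, 15, 10, 5, 1]
out = len(items)  # -> out = 7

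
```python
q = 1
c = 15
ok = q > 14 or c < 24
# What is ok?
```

Trace (tracking ok):
q = 1  # -> q = 1
c = 15  # -> c = 15
ok = q > 14 or c < 24  # -> ok = True

Answer: True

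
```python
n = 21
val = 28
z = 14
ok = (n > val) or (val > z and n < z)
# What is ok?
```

Trace (tracking ok):
n = 21  # -> n = 21
val = 28  # -> val = 28
z = 14  # -> z = 14
ok = n > val or (val > z and n < z)  # -> ok = False

Answer: False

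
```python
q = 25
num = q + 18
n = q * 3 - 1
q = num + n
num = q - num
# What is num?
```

Trace (tracking num):
q = 25  # -> q = 25
num = q + 18  # -> num = 43
n = q * 3 - 1  # -> n = 74
q = num + n  # -> q = 117
num = q - num  # -> num = 74

Answer: 74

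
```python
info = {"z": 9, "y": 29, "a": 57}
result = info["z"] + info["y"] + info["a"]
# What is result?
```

Trace (tracking result):
info = {'z': 9, 'y': 29, 'a': 57}  # -> info = {'z': 9, 'y': 29, 'a': 57}
result = info['z'] + info['y'] + info['a']  # -> result = 95

Answer: 95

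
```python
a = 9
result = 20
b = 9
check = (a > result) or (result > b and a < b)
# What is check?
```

Answer: False

Derivation:
Trace (tracking check):
a = 9  # -> a = 9
result = 20  # -> result = 20
b = 9  # -> b = 9
check = a > result or (result > b and a < b)  # -> check = False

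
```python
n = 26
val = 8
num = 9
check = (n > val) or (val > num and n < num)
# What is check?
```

Answer: True

Derivation:
Trace (tracking check):
n = 26  # -> n = 26
val = 8  # -> val = 8
num = 9  # -> num = 9
check = n > val or (val > num and n < num)  # -> check = True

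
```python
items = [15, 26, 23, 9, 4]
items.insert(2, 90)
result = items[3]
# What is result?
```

Answer: 23

Derivation:
Trace (tracking result):
items = [15, 26, 23, 9, 4]  # -> items = [15, 26, 23, 9, 4]
items.insert(2, 90)  # -> items = [15, 26, 90, 23, 9, 4]
result = items[3]  # -> result = 23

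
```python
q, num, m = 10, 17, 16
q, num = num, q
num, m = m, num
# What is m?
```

Answer: 10

Derivation:
Trace (tracking m):
q, num, m = (10, 17, 16)  # -> q = 10, num = 17, m = 16
q, num = (num, q)  # -> q = 17, num = 10
num, m = (m, num)  # -> num = 16, m = 10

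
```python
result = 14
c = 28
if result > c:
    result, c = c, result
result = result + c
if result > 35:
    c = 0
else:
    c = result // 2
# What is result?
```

Answer: 42

Derivation:
Trace (tracking result):
result = 14  # -> result = 14
c = 28  # -> c = 28
if result > c:  # condition is False
result = result + c  # -> result = 42
if result > 35:  # condition is True
    c = 0  # -> c = 0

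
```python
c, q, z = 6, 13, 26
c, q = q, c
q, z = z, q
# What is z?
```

Answer: 6

Derivation:
Trace (tracking z):
c, q, z = (6, 13, 26)  # -> c = 6, q = 13, z = 26
c, q = (q, c)  # -> c = 13, q = 6
q, z = (z, q)  # -> q = 26, z = 6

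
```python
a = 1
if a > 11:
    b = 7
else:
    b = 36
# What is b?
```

Trace (tracking b):
a = 1  # -> a = 1
if a > 11:  # condition is False
else:
    b = 36  # -> b = 36

Answer: 36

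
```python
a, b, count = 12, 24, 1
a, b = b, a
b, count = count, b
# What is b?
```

Trace (tracking b):
a, b, count = (12, 24, 1)  # -> a = 12, b = 24, count = 1
a, b = (b, a)  # -> a = 24, b = 12
b, count = (count, b)  # -> b = 1, count = 12

Answer: 1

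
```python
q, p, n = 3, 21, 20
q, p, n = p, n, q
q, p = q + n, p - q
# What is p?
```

Trace (tracking p):
q, p, n = (3, 21, 20)  # -> q = 3, p = 21, n = 20
q, p, n = (p, n, q)  # -> q = 21, p = 20, n = 3
q, p = (q + n, p - q)  # -> q = 24, p = -1

Answer: -1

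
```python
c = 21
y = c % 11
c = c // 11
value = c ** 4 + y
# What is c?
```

Trace (tracking c):
c = 21  # -> c = 21
y = c % 11  # -> y = 10
c = c // 11  # -> c = 1
value = c ** 4 + y  # -> value = 11

Answer: 1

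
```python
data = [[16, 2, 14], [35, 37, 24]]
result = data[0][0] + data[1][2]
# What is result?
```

Answer: 40

Derivation:
Trace (tracking result):
data = [[16, 2, 14], [35, 37, 24]]  # -> data = [[16, 2, 14], [35, 37, 24]]
result = data[0][0] + data[1][2]  # -> result = 40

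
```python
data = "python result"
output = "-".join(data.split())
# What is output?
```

Answer: 'python-result'

Derivation:
Trace (tracking output):
data = 'python result'  # -> data = 'python result'
output = '-'.join(data.split())  # -> output = 'python-result'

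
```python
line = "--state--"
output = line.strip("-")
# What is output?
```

Answer: 'state'

Derivation:
Trace (tracking output):
line = '--state--'  # -> line = '--state--'
output = line.strip('-')  # -> output = 'state'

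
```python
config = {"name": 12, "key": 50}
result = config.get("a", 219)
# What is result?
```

Answer: 219

Derivation:
Trace (tracking result):
config = {'name': 12, 'key': 50}  # -> config = {'name': 12, 'key': 50}
result = config.get('a', 219)  # -> result = 219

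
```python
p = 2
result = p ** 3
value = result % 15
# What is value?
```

Answer: 8

Derivation:
Trace (tracking value):
p = 2  # -> p = 2
result = p ** 3  # -> result = 8
value = result % 15  # -> value = 8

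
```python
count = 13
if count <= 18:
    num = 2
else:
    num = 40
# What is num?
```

Trace (tracking num):
count = 13  # -> count = 13
if count <= 18:  # condition is True
    num = 2  # -> num = 2

Answer: 2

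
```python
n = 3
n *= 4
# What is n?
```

Answer: 12

Derivation:
Trace (tracking n):
n = 3  # -> n = 3
n *= 4  # -> n = 12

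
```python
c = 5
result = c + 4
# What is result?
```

Answer: 9

Derivation:
Trace (tracking result):
c = 5  # -> c = 5
result = c + 4  # -> result = 9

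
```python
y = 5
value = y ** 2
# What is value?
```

Answer: 25

Derivation:
Trace (tracking value):
y = 5  # -> y = 5
value = y ** 2  # -> value = 25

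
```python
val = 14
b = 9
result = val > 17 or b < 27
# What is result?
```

Trace (tracking result):
val = 14  # -> val = 14
b = 9  # -> b = 9
result = val > 17 or b < 27  # -> result = True

Answer: True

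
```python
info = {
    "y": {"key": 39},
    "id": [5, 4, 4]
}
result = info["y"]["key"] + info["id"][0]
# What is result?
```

Trace (tracking result):
info = {'y': {'key': 39}, 'id': [5, 4, 4]}  # -> info = {'y': {'key': 39}, 'id': [5, 4, 4]}
result = info['y']['key'] + info['id'][0]  # -> result = 44

Answer: 44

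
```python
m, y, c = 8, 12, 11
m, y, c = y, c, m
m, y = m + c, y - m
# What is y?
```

Trace (tracking y):
m, y, c = (8, 12, 11)  # -> m = 8, y = 12, c = 11
m, y, c = (y, c, m)  # -> m = 12, y = 11, c = 8
m, y = (m + c, y - m)  # -> m = 20, y = -1

Answer: -1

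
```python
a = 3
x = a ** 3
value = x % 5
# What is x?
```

Answer: 27

Derivation:
Trace (tracking x):
a = 3  # -> a = 3
x = a ** 3  # -> x = 27
value = x % 5  # -> value = 2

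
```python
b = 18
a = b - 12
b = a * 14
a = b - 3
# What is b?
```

Trace (tracking b):
b = 18  # -> b = 18
a = b - 12  # -> a = 6
b = a * 14  # -> b = 84
a = b - 3  # -> a = 81

Answer: 84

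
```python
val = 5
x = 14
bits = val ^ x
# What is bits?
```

Answer: 11

Derivation:
Trace (tracking bits):
val = 5  # -> val = 5
x = 14  # -> x = 14
bits = val ^ x  # -> bits = 11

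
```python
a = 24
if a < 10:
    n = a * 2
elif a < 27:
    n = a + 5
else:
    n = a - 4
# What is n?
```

Trace (tracking n):
a = 24  # -> a = 24
if a < 10:  # condition is False
elif a < 27:  # condition is True
    n = a + 5  # -> n = 29

Answer: 29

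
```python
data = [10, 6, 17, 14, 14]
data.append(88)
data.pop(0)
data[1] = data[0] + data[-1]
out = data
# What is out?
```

Trace (tracking out):
data = [10, 6, 17, 14, 14]  # -> data = [10, 6, 17, 14, 14]
data.append(88)  # -> data = [10, 6, 17, 14, 14, 88]
data.pop(0)  # -> data = [6, 17, 14, 14, 88]
data[1] = data[0] + data[-1]  # -> data = [6, 94, 14, 14, 88]
out = data  # -> out = [6, 94, 14, 14, 88]

Answer: [6, 94, 14, 14, 88]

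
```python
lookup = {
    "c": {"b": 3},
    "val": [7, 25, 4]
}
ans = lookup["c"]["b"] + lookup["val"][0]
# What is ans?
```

Answer: 10

Derivation:
Trace (tracking ans):
lookup = {'c': {'b': 3}, 'val': [7, 25, 4]}  # -> lookup = {'c': {'b': 3}, 'val': [7, 25, 4]}
ans = lookup['c']['b'] + lookup['val'][0]  # -> ans = 10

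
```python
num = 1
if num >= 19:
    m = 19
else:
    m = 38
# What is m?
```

Trace (tracking m):
num = 1  # -> num = 1
if num >= 19:  # condition is False
else:
    m = 38  # -> m = 38

Answer: 38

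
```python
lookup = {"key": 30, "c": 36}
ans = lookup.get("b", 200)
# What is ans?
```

Answer: 200

Derivation:
Trace (tracking ans):
lookup = {'key': 30, 'c': 36}  # -> lookup = {'key': 30, 'c': 36}
ans = lookup.get('b', 200)  # -> ans = 200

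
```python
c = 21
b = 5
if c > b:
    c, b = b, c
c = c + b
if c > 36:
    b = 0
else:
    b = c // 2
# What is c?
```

Answer: 26

Derivation:
Trace (tracking c):
c = 21  # -> c = 21
b = 5  # -> b = 5
if c > b:  # condition is True
    c, b = (b, c)  # -> c = 5, b = 21
c = c + b  # -> c = 26
if c > 36:  # condition is False
else:
    b = c // 2  # -> b = 13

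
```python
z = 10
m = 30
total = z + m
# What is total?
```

Trace (tracking total):
z = 10  # -> z = 10
m = 30  # -> m = 30
total = z + m  # -> total = 40

Answer: 40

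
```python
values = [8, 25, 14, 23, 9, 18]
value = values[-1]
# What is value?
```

Answer: 18

Derivation:
Trace (tracking value):
values = [8, 25, 14, 23, 9, 18]  # -> values = [8, 25, 14, 23, 9, 18]
value = values[-1]  # -> value = 18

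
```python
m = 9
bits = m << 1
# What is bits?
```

Trace (tracking bits):
m = 9  # -> m = 9
bits = m << 1  # -> bits = 18

Answer: 18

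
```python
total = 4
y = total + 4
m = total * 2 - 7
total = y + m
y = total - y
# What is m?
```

Trace (tracking m):
total = 4  # -> total = 4
y = total + 4  # -> y = 8
m = total * 2 - 7  # -> m = 1
total = y + m  # -> total = 9
y = total - y  # -> y = 1

Answer: 1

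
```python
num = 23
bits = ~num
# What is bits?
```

Trace (tracking bits):
num = 23  # -> num = 23
bits = ~num  # -> bits = -24

Answer: -24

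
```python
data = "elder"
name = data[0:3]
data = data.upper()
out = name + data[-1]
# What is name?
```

Trace (tracking name):
data = 'elder'  # -> data = 'elder'
name = data[0:3]  # -> name = 'eld'
data = data.upper()  # -> data = 'ELDER'
out = name + data[-1]  # -> out = 'eldR'

Answer: 'eld'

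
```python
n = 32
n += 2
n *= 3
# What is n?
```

Answer: 102

Derivation:
Trace (tracking n):
n = 32  # -> n = 32
n += 2  # -> n = 34
n *= 3  # -> n = 102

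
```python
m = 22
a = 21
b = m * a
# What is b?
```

Trace (tracking b):
m = 22  # -> m = 22
a = 21  # -> a = 21
b = m * a  # -> b = 462

Answer: 462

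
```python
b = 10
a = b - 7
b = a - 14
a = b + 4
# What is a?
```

Answer: -7

Derivation:
Trace (tracking a):
b = 10  # -> b = 10
a = b - 7  # -> a = 3
b = a - 14  # -> b = -11
a = b + 4  # -> a = -7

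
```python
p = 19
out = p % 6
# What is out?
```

Trace (tracking out):
p = 19  # -> p = 19
out = p % 6  # -> out = 1

Answer: 1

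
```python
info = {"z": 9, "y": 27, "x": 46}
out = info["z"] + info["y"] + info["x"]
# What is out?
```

Answer: 82

Derivation:
Trace (tracking out):
info = {'z': 9, 'y': 27, 'x': 46}  # -> info = {'z': 9, 'y': 27, 'x': 46}
out = info['z'] + info['y'] + info['x']  # -> out = 82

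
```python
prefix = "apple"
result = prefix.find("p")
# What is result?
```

Answer: 1

Derivation:
Trace (tracking result):
prefix = 'apple'  # -> prefix = 'apple'
result = prefix.find('p')  # -> result = 1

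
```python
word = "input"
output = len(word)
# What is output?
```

Answer: 5

Derivation:
Trace (tracking output):
word = 'input'  # -> word = 'input'
output = len(word)  # -> output = 5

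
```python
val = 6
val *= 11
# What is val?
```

Answer: 66

Derivation:
Trace (tracking val):
val = 6  # -> val = 6
val *= 11  # -> val = 66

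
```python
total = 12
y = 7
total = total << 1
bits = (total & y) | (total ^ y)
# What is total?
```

Answer: 24

Derivation:
Trace (tracking total):
total = 12  # -> total = 12
y = 7  # -> y = 7
total = total << 1  # -> total = 24
bits = total & y | total ^ y  # -> bits = 31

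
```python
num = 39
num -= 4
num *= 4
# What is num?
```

Answer: 140

Derivation:
Trace (tracking num):
num = 39  # -> num = 39
num -= 4  # -> num = 35
num *= 4  # -> num = 140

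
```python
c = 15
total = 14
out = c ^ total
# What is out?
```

Answer: 1

Derivation:
Trace (tracking out):
c = 15  # -> c = 15
total = 14  # -> total = 14
out = c ^ total  # -> out = 1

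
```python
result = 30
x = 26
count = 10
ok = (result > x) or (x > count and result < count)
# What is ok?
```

Answer: True

Derivation:
Trace (tracking ok):
result = 30  # -> result = 30
x = 26  # -> x = 26
count = 10  # -> count = 10
ok = result > x or (x > count and result < count)  # -> ok = True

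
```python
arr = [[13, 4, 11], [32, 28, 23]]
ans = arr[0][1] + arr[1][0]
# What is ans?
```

Trace (tracking ans):
arr = [[13, 4, 11], [32, 28, 23]]  # -> arr = [[13, 4, 11], [32, 28, 23]]
ans = arr[0][1] + arr[1][0]  # -> ans = 36

Answer: 36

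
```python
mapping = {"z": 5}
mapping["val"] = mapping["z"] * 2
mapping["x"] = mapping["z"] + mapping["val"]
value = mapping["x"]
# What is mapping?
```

Trace (tracking mapping):
mapping = {'z': 5}  # -> mapping = {'z': 5}
mapping['val'] = mapping['z'] * 2  # -> mapping = {'z': 5, 'val': 10}
mapping['x'] = mapping['z'] + mapping['val']  # -> mapping = {'z': 5, 'val': 10, 'x': 15}
value = mapping['x']  # -> value = 15

Answer: {'z': 5, 'val': 10, 'x': 15}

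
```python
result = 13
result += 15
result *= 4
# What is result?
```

Answer: 112

Derivation:
Trace (tracking result):
result = 13  # -> result = 13
result += 15  # -> result = 28
result *= 4  # -> result = 112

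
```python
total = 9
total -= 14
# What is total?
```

Answer: -5

Derivation:
Trace (tracking total):
total = 9  # -> total = 9
total -= 14  # -> total = -5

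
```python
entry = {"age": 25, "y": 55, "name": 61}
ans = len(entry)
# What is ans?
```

Trace (tracking ans):
entry = {'age': 25, 'y': 55, 'name': 61}  # -> entry = {'age': 25, 'y': 55, 'name': 61}
ans = len(entry)  # -> ans = 3

Answer: 3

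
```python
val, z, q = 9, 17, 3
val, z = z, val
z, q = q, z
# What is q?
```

Trace (tracking q):
val, z, q = (9, 17, 3)  # -> val = 9, z = 17, q = 3
val, z = (z, val)  # -> val = 17, z = 9
z, q = (q, z)  # -> z = 3, q = 9

Answer: 9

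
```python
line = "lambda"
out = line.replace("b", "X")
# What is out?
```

Trace (tracking out):
line = 'lambda'  # -> line = 'lambda'
out = line.replace('b', 'X')  # -> out = 'lamXda'

Answer: 'lamXda'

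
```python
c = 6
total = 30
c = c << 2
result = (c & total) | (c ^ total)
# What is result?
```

Trace (tracking result):
c = 6  # -> c = 6
total = 30  # -> total = 30
c = c << 2  # -> c = 24
result = c & total | c ^ total  # -> result = 30

Answer: 30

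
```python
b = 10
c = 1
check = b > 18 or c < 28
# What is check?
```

Trace (tracking check):
b = 10  # -> b = 10
c = 1  # -> c = 1
check = b > 18 or c < 28  # -> check = True

Answer: True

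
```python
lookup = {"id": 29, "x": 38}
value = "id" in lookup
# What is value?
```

Answer: True

Derivation:
Trace (tracking value):
lookup = {'id': 29, 'x': 38}  # -> lookup = {'id': 29, 'x': 38}
value = 'id' in lookup  # -> value = True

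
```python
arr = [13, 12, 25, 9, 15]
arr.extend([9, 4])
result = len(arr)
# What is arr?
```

Answer: [13, 12, 25, 9, 15, 9, 4]

Derivation:
Trace (tracking arr):
arr = [13, 12, 25, 9, 15]  # -> arr = [13, 12, 25, 9, 15]
arr.extend([9, 4])  # -> arr = [13, 12, 25, 9, 15, 9, 4]
result = len(arr)  # -> result = 7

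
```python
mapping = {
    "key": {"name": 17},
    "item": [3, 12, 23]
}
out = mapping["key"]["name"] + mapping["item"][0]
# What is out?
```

Answer: 20

Derivation:
Trace (tracking out):
mapping = {'key': {'name': 17}, 'item': [3, 12, 23]}  # -> mapping = {'key': {'name': 17}, 'item': [3, 12, 23]}
out = mapping['key']['name'] + mapping['item'][0]  # -> out = 20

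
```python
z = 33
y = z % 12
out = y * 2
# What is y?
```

Trace (tracking y):
z = 33  # -> z = 33
y = z % 12  # -> y = 9
out = y * 2  # -> out = 18

Answer: 9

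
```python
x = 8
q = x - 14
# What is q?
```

Trace (tracking q):
x = 8  # -> x = 8
q = x - 14  # -> q = -6

Answer: -6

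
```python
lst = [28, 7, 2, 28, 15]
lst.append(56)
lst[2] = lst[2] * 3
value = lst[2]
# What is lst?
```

Answer: [28, 7, 6, 28, 15, 56]

Derivation:
Trace (tracking lst):
lst = [28, 7, 2, 28, 15]  # -> lst = [28, 7, 2, 28, 15]
lst.append(56)  # -> lst = [28, 7, 2, 28, 15, 56]
lst[2] = lst[2] * 3  # -> lst = [28, 7, 6, 28, 15, 56]
value = lst[2]  # -> value = 6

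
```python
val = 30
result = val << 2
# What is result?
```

Answer: 120

Derivation:
Trace (tracking result):
val = 30  # -> val = 30
result = val << 2  # -> result = 120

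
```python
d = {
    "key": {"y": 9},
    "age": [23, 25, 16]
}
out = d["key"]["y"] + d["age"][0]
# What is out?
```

Answer: 32

Derivation:
Trace (tracking out):
d = {'key': {'y': 9}, 'age': [23, 25, 16]}  # -> d = {'key': {'y': 9}, 'age': [23, 25, 16]}
out = d['key']['y'] + d['age'][0]  # -> out = 32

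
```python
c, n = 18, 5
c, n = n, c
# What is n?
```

Trace (tracking n):
c, n = (18, 5)  # -> c = 18, n = 5
c, n = (n, c)  # -> c = 5, n = 18

Answer: 18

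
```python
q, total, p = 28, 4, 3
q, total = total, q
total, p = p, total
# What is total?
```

Trace (tracking total):
q, total, p = (28, 4, 3)  # -> q = 28, total = 4, p = 3
q, total = (total, q)  # -> q = 4, total = 28
total, p = (p, total)  # -> total = 3, p = 28

Answer: 3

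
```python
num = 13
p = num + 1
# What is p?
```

Trace (tracking p):
num = 13  # -> num = 13
p = num + 1  # -> p = 14

Answer: 14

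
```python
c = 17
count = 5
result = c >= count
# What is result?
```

Trace (tracking result):
c = 17  # -> c = 17
count = 5  # -> count = 5
result = c >= count  # -> result = True

Answer: True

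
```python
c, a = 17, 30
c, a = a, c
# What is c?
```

Trace (tracking c):
c, a = (17, 30)  # -> c = 17, a = 30
c, a = (a, c)  # -> c = 30, a = 17

Answer: 30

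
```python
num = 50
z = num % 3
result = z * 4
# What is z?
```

Trace (tracking z):
num = 50  # -> num = 50
z = num % 3  # -> z = 2
result = z * 4  # -> result = 8

Answer: 2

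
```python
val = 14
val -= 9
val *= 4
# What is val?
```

Answer: 20

Derivation:
Trace (tracking val):
val = 14  # -> val = 14
val -= 9  # -> val = 5
val *= 4  # -> val = 20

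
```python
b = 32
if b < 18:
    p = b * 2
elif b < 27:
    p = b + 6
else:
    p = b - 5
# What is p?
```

Trace (tracking p):
b = 32  # -> b = 32
if b < 18:  # condition is False
elif b < 27:  # condition is False
else:
    p = b - 5  # -> p = 27

Answer: 27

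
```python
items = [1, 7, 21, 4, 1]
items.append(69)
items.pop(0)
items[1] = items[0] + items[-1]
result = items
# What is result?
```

Trace (tracking result):
items = [1, 7, 21, 4, 1]  # -> items = [1, 7, 21, 4, 1]
items.append(69)  # -> items = [1, 7, 21, 4, 1, 69]
items.pop(0)  # -> items = [7, 21, 4, 1, 69]
items[1] = items[0] + items[-1]  # -> items = [7, 76, 4, 1, 69]
result = items  # -> result = [7, 76, 4, 1, 69]

Answer: [7, 76, 4, 1, 69]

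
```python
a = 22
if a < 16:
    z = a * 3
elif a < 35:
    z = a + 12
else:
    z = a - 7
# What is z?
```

Answer: 34

Derivation:
Trace (tracking z):
a = 22  # -> a = 22
if a < 16:  # condition is False
elif a < 35:  # condition is True
    z = a + 12  # -> z = 34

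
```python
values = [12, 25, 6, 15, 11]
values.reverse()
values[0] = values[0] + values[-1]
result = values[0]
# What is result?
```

Trace (tracking result):
values = [12, 25, 6, 15, 11]  # -> values = [12, 25, 6, 15, 11]
values.reverse()  # -> values = [11, 15, 6, 25, 12]
values[0] = values[0] + values[-1]  # -> values = [23, 15, 6, 25, 12]
result = values[0]  # -> result = 23

Answer: 23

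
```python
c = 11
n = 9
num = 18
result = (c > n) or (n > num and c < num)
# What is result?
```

Trace (tracking result):
c = 11  # -> c = 11
n = 9  # -> n = 9
num = 18  # -> num = 18
result = c > n or (n > num and c < num)  # -> result = True

Answer: True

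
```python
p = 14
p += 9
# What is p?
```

Trace (tracking p):
p = 14  # -> p = 14
p += 9  # -> p = 23

Answer: 23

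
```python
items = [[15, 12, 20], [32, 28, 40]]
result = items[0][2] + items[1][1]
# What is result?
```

Trace (tracking result):
items = [[15, 12, 20], [32, 28, 40]]  # -> items = [[15, 12, 20], [32, 28, 40]]
result = items[0][2] + items[1][1]  # -> result = 48

Answer: 48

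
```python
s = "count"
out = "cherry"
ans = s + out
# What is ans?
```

Trace (tracking ans):
s = 'count'  # -> s = 'count'
out = 'cherry'  # -> out = 'cherry'
ans = s + out  # -> ans = 'countcherry'

Answer: 'countcherry'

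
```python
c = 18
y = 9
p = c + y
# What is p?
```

Trace (tracking p):
c = 18  # -> c = 18
y = 9  # -> y = 9
p = c + y  # -> p = 27

Answer: 27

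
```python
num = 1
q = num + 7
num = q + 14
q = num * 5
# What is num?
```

Answer: 22

Derivation:
Trace (tracking num):
num = 1  # -> num = 1
q = num + 7  # -> q = 8
num = q + 14  # -> num = 22
q = num * 5  # -> q = 110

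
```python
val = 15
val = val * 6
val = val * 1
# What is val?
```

Trace (tracking val):
val = 15  # -> val = 15
val = val * 6  # -> val = 90
val = val * 1  # -> val = 90

Answer: 90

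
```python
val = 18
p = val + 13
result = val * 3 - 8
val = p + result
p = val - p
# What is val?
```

Trace (tracking val):
val = 18  # -> val = 18
p = val + 13  # -> p = 31
result = val * 3 - 8  # -> result = 46
val = p + result  # -> val = 77
p = val - p  # -> p = 46

Answer: 77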